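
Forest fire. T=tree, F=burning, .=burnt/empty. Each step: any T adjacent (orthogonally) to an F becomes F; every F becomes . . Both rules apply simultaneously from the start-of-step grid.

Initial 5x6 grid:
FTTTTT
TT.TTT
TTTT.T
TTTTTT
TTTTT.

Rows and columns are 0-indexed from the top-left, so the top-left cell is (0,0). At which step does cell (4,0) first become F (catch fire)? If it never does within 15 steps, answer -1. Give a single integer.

Step 1: cell (4,0)='T' (+2 fires, +1 burnt)
Step 2: cell (4,0)='T' (+3 fires, +2 burnt)
Step 3: cell (4,0)='T' (+3 fires, +3 burnt)
Step 4: cell (4,0)='F' (+5 fires, +3 burnt)
  -> target ignites at step 4
Step 5: cell (4,0)='.' (+5 fires, +5 burnt)
Step 6: cell (4,0)='.' (+3 fires, +5 burnt)
Step 7: cell (4,0)='.' (+3 fires, +3 burnt)
Step 8: cell (4,0)='.' (+2 fires, +3 burnt)
Step 9: cell (4,0)='.' (+0 fires, +2 burnt)
  fire out at step 9

4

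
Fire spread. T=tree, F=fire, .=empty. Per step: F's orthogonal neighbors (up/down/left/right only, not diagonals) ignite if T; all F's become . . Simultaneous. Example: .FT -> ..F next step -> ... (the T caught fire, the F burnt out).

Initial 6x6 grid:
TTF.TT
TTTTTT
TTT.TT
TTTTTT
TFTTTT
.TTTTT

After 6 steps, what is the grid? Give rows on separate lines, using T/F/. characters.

Step 1: 6 trees catch fire, 2 burn out
  TF..TT
  TTFTTT
  TTT.TT
  TFTTTT
  F.FTTT
  .FTTTT
Step 2: 9 trees catch fire, 6 burn out
  F...TT
  TF.FTT
  TFF.TT
  F.FTTT
  ...FTT
  ..FTTT
Step 3: 6 trees catch fire, 9 burn out
  ....TT
  F...FT
  F...TT
  ...FTT
  ....FT
  ...FTT
Step 4: 6 trees catch fire, 6 burn out
  ....FT
  .....F
  ....FT
  ....FT
  .....F
  ....FT
Step 5: 4 trees catch fire, 6 burn out
  .....F
  ......
  .....F
  .....F
  ......
  .....F
Step 6: 0 trees catch fire, 4 burn out
  ......
  ......
  ......
  ......
  ......
  ......

......
......
......
......
......
......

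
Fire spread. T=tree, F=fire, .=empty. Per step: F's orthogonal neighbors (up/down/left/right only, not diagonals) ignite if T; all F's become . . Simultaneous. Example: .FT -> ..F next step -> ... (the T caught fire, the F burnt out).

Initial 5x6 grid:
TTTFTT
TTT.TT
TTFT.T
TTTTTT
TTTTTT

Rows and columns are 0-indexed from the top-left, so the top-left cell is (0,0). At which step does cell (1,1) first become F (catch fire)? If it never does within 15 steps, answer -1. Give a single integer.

Step 1: cell (1,1)='T' (+6 fires, +2 burnt)
Step 2: cell (1,1)='F' (+8 fires, +6 burnt)
  -> target ignites at step 2
Step 3: cell (1,1)='.' (+7 fires, +8 burnt)
Step 4: cell (1,1)='.' (+4 fires, +7 burnt)
Step 5: cell (1,1)='.' (+1 fires, +4 burnt)
Step 6: cell (1,1)='.' (+0 fires, +1 burnt)
  fire out at step 6

2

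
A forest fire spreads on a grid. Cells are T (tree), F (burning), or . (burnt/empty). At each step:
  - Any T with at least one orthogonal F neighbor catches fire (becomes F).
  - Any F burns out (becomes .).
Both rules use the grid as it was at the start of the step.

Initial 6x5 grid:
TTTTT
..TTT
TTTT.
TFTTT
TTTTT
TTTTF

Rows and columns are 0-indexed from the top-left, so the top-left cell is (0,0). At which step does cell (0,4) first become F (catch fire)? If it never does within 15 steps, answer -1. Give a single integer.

Step 1: cell (0,4)='T' (+6 fires, +2 burnt)
Step 2: cell (0,4)='T' (+9 fires, +6 burnt)
Step 3: cell (0,4)='T' (+3 fires, +9 burnt)
Step 4: cell (0,4)='T' (+2 fires, +3 burnt)
Step 5: cell (0,4)='T' (+3 fires, +2 burnt)
Step 6: cell (0,4)='F' (+2 fires, +3 burnt)
  -> target ignites at step 6
Step 7: cell (0,4)='.' (+0 fires, +2 burnt)
  fire out at step 7

6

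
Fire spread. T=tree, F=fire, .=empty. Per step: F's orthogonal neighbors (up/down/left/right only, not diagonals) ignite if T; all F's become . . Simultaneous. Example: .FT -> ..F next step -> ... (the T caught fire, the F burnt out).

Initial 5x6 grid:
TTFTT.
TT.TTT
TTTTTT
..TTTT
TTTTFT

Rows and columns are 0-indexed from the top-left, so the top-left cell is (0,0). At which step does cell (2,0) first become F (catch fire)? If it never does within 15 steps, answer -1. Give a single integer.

Step 1: cell (2,0)='T' (+5 fires, +2 burnt)
Step 2: cell (2,0)='T' (+8 fires, +5 burnt)
Step 3: cell (2,0)='T' (+7 fires, +8 burnt)
Step 4: cell (2,0)='F' (+4 fires, +7 burnt)
  -> target ignites at step 4
Step 5: cell (2,0)='.' (+0 fires, +4 burnt)
  fire out at step 5

4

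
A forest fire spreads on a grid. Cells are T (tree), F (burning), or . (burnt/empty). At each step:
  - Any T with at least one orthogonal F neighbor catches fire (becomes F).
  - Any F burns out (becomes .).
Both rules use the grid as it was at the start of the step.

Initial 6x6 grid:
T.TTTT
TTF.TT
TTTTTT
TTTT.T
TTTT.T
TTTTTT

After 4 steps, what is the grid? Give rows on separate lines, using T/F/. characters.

Step 1: 3 trees catch fire, 1 burn out
  T.FTTT
  TF..TT
  TTFTTT
  TTTT.T
  TTTT.T
  TTTTTT
Step 2: 5 trees catch fire, 3 burn out
  T..FTT
  F...TT
  TF.FTT
  TTFT.T
  TTTT.T
  TTTTTT
Step 3: 7 trees catch fire, 5 burn out
  F...FT
  ....TT
  F...FT
  TF.F.T
  TTFT.T
  TTTTTT
Step 4: 7 trees catch fire, 7 burn out
  .....F
  ....FT
  .....F
  F....T
  TF.F.T
  TTFTTT

.....F
....FT
.....F
F....T
TF.F.T
TTFTTT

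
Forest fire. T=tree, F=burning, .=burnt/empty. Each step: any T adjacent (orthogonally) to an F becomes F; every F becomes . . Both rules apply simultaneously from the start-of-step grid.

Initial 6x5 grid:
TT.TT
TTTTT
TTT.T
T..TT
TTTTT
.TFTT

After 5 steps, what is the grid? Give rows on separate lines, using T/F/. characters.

Step 1: 3 trees catch fire, 1 burn out
  TT.TT
  TTTTT
  TTT.T
  T..TT
  TTFTT
  .F.FT
Step 2: 3 trees catch fire, 3 burn out
  TT.TT
  TTTTT
  TTT.T
  T..TT
  TF.FT
  ....F
Step 3: 3 trees catch fire, 3 burn out
  TT.TT
  TTTTT
  TTT.T
  T..FT
  F...F
  .....
Step 4: 2 trees catch fire, 3 burn out
  TT.TT
  TTTTT
  TTT.T
  F...F
  .....
  .....
Step 5: 2 trees catch fire, 2 burn out
  TT.TT
  TTTTT
  FTT.F
  .....
  .....
  .....

TT.TT
TTTTT
FTT.F
.....
.....
.....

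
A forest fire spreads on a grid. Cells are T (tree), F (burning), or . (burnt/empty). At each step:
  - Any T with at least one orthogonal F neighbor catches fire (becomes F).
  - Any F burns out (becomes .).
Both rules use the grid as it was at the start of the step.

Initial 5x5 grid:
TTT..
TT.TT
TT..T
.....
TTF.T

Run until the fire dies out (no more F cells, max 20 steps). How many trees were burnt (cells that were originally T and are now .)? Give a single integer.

Answer: 2

Derivation:
Step 1: +1 fires, +1 burnt (F count now 1)
Step 2: +1 fires, +1 burnt (F count now 1)
Step 3: +0 fires, +1 burnt (F count now 0)
Fire out after step 3
Initially T: 13, now '.': 14
Total burnt (originally-T cells now '.'): 2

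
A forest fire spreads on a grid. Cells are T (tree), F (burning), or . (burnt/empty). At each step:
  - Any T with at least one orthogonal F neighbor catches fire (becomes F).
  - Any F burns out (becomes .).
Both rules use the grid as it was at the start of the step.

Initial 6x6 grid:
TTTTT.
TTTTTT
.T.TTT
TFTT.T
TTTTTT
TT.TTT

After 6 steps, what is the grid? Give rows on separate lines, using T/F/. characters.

Step 1: 4 trees catch fire, 1 burn out
  TTTTT.
  TTTTTT
  .F.TTT
  F.FT.T
  TFTTTT
  TT.TTT
Step 2: 5 trees catch fire, 4 burn out
  TTTTT.
  TFTTTT
  ...TTT
  ...F.T
  F.FTTT
  TF.TTT
Step 3: 6 trees catch fire, 5 burn out
  TFTTT.
  F.FTTT
  ...FTT
  .....T
  ...FTT
  F..TTT
Step 4: 6 trees catch fire, 6 burn out
  F.FTT.
  ...FTT
  ....FT
  .....T
  ....FT
  ...FTT
Step 5: 5 trees catch fire, 6 burn out
  ...FT.
  ....FT
  .....F
  .....T
  .....F
  ....FT
Step 6: 4 trees catch fire, 5 burn out
  ....F.
  .....F
  ......
  .....F
  ......
  .....F

....F.
.....F
......
.....F
......
.....F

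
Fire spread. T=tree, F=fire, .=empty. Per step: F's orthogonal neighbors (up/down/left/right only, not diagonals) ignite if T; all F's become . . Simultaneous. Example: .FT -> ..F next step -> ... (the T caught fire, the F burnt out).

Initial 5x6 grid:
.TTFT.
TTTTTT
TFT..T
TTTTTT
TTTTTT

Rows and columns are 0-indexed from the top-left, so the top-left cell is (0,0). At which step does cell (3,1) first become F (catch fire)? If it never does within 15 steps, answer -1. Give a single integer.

Step 1: cell (3,1)='F' (+7 fires, +2 burnt)
  -> target ignites at step 1
Step 2: cell (3,1)='.' (+7 fires, +7 burnt)
Step 3: cell (3,1)='.' (+4 fires, +7 burnt)
Step 4: cell (3,1)='.' (+3 fires, +4 burnt)
Step 5: cell (3,1)='.' (+2 fires, +3 burnt)
Step 6: cell (3,1)='.' (+1 fires, +2 burnt)
Step 7: cell (3,1)='.' (+0 fires, +1 burnt)
  fire out at step 7

1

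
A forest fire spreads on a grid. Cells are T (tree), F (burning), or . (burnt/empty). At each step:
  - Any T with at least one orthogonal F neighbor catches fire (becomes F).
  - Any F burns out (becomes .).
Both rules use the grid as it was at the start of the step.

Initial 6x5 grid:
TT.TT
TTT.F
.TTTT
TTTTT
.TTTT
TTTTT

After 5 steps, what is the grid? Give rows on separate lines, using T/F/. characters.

Step 1: 2 trees catch fire, 1 burn out
  TT.TF
  TTT..
  .TTTF
  TTTTT
  .TTTT
  TTTTT
Step 2: 3 trees catch fire, 2 burn out
  TT.F.
  TTT..
  .TTF.
  TTTTF
  .TTTT
  TTTTT
Step 3: 3 trees catch fire, 3 burn out
  TT...
  TTT..
  .TF..
  TTTF.
  .TTTF
  TTTTT
Step 4: 5 trees catch fire, 3 burn out
  TT...
  TTF..
  .F...
  TTF..
  .TTF.
  TTTTF
Step 5: 4 trees catch fire, 5 burn out
  TT...
  TF...
  .....
  TF...
  .TF..
  TTTF.

TT...
TF...
.....
TF...
.TF..
TTTF.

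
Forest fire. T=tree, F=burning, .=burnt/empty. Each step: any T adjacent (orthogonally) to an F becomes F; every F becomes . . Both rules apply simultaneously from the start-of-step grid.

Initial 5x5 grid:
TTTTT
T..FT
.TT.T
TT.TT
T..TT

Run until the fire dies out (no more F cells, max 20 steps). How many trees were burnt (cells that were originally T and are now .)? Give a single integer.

Answer: 12

Derivation:
Step 1: +2 fires, +1 burnt (F count now 2)
Step 2: +3 fires, +2 burnt (F count now 3)
Step 3: +2 fires, +3 burnt (F count now 2)
Step 4: +3 fires, +2 burnt (F count now 3)
Step 5: +2 fires, +3 burnt (F count now 2)
Step 6: +0 fires, +2 burnt (F count now 0)
Fire out after step 6
Initially T: 17, now '.': 20
Total burnt (originally-T cells now '.'): 12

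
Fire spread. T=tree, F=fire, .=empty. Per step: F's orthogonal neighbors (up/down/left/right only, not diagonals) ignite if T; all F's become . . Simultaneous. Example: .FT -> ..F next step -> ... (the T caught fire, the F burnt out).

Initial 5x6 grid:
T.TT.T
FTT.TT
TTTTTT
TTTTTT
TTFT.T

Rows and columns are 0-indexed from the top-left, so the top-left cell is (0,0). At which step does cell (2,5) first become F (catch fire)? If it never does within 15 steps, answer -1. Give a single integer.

Step 1: cell (2,5)='T' (+6 fires, +2 burnt)
Step 2: cell (2,5)='T' (+7 fires, +6 burnt)
Step 3: cell (2,5)='T' (+3 fires, +7 burnt)
Step 4: cell (2,5)='T' (+3 fires, +3 burnt)
Step 5: cell (2,5)='F' (+3 fires, +3 burnt)
  -> target ignites at step 5
Step 6: cell (2,5)='.' (+1 fires, +3 burnt)
Step 7: cell (2,5)='.' (+1 fires, +1 burnt)
Step 8: cell (2,5)='.' (+0 fires, +1 burnt)
  fire out at step 8

5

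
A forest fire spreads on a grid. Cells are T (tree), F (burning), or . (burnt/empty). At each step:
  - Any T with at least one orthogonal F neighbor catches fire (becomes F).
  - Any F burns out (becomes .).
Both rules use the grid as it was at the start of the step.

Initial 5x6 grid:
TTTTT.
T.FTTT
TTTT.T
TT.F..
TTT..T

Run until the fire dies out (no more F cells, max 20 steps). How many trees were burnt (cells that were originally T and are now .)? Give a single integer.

Answer: 19

Derivation:
Step 1: +4 fires, +2 burnt (F count now 4)
Step 2: +4 fires, +4 burnt (F count now 4)
Step 3: +5 fires, +4 burnt (F count now 5)
Step 4: +4 fires, +5 burnt (F count now 4)
Step 5: +2 fires, +4 burnt (F count now 2)
Step 6: +0 fires, +2 burnt (F count now 0)
Fire out after step 6
Initially T: 20, now '.': 29
Total burnt (originally-T cells now '.'): 19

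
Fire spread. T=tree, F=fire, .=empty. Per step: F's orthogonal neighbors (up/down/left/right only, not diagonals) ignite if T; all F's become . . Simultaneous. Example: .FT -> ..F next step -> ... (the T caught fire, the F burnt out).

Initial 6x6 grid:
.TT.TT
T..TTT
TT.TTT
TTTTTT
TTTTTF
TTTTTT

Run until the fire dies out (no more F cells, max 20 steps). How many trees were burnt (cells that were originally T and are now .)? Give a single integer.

Step 1: +3 fires, +1 burnt (F count now 3)
Step 2: +4 fires, +3 burnt (F count now 4)
Step 3: +5 fires, +4 burnt (F count now 5)
Step 4: +6 fires, +5 burnt (F count now 6)
Step 5: +5 fires, +6 burnt (F count now 5)
Step 6: +3 fires, +5 burnt (F count now 3)
Step 7: +1 fires, +3 burnt (F count now 1)
Step 8: +1 fires, +1 burnt (F count now 1)
Step 9: +0 fires, +1 burnt (F count now 0)
Fire out after step 9
Initially T: 30, now '.': 34
Total burnt (originally-T cells now '.'): 28

Answer: 28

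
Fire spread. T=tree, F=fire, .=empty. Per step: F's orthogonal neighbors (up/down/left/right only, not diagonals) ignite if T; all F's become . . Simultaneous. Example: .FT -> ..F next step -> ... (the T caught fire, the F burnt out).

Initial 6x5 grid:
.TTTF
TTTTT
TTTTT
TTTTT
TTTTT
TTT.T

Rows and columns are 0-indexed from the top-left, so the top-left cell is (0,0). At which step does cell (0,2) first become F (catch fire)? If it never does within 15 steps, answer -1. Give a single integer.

Step 1: cell (0,2)='T' (+2 fires, +1 burnt)
Step 2: cell (0,2)='F' (+3 fires, +2 burnt)
  -> target ignites at step 2
Step 3: cell (0,2)='.' (+4 fires, +3 burnt)
Step 4: cell (0,2)='.' (+4 fires, +4 burnt)
Step 5: cell (0,2)='.' (+5 fires, +4 burnt)
Step 6: cell (0,2)='.' (+3 fires, +5 burnt)
Step 7: cell (0,2)='.' (+3 fires, +3 burnt)
Step 8: cell (0,2)='.' (+2 fires, +3 burnt)
Step 9: cell (0,2)='.' (+1 fires, +2 burnt)
Step 10: cell (0,2)='.' (+0 fires, +1 burnt)
  fire out at step 10

2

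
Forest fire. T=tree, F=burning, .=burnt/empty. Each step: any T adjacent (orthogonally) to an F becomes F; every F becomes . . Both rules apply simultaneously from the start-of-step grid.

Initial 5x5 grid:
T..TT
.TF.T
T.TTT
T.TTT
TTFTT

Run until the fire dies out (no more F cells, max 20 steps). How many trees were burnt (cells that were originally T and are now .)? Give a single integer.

Step 1: +5 fires, +2 burnt (F count now 5)
Step 2: +4 fires, +5 burnt (F count now 4)
Step 3: +3 fires, +4 burnt (F count now 3)
Step 4: +2 fires, +3 burnt (F count now 2)
Step 5: +1 fires, +2 burnt (F count now 1)
Step 6: +1 fires, +1 burnt (F count now 1)
Step 7: +0 fires, +1 burnt (F count now 0)
Fire out after step 7
Initially T: 17, now '.': 24
Total burnt (originally-T cells now '.'): 16

Answer: 16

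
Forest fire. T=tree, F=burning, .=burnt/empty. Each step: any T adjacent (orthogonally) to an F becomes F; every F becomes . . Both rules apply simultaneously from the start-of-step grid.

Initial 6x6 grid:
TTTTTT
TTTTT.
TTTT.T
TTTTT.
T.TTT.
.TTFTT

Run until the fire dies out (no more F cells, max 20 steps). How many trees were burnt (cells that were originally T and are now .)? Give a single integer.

Answer: 28

Derivation:
Step 1: +3 fires, +1 burnt (F count now 3)
Step 2: +5 fires, +3 burnt (F count now 5)
Step 3: +3 fires, +5 burnt (F count now 3)
Step 4: +3 fires, +3 burnt (F count now 3)
Step 5: +5 fires, +3 burnt (F count now 5)
Step 6: +5 fires, +5 burnt (F count now 5)
Step 7: +3 fires, +5 burnt (F count now 3)
Step 8: +1 fires, +3 burnt (F count now 1)
Step 9: +0 fires, +1 burnt (F count now 0)
Fire out after step 9
Initially T: 29, now '.': 35
Total burnt (originally-T cells now '.'): 28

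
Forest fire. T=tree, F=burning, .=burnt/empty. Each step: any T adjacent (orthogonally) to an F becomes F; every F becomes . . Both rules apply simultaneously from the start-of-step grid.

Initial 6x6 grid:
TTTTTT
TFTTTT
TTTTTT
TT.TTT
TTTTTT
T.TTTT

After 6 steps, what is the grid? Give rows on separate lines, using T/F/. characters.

Step 1: 4 trees catch fire, 1 burn out
  TFTTTT
  F.FTTT
  TFTTTT
  TT.TTT
  TTTTTT
  T.TTTT
Step 2: 6 trees catch fire, 4 burn out
  F.FTTT
  ...FTT
  F.FTTT
  TF.TTT
  TTTTTT
  T.TTTT
Step 3: 5 trees catch fire, 6 burn out
  ...FTT
  ....FT
  ...FTT
  F..TTT
  TFTTTT
  T.TTTT
Step 4: 6 trees catch fire, 5 burn out
  ....FT
  .....F
  ....FT
  ...FTT
  F.FTTT
  T.TTTT
Step 5: 6 trees catch fire, 6 burn out
  .....F
  ......
  .....F
  ....FT
  ...FTT
  F.FTTT
Step 6: 3 trees catch fire, 6 burn out
  ......
  ......
  ......
  .....F
  ....FT
  ...FTT

......
......
......
.....F
....FT
...FTT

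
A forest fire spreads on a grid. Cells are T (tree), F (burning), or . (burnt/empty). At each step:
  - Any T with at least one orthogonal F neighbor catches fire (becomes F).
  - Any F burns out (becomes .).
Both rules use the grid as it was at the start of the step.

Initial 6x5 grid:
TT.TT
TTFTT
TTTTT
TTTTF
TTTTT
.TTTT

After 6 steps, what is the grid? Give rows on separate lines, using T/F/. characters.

Step 1: 6 trees catch fire, 2 burn out
  TT.TT
  TF.FT
  TTFTF
  TTTF.
  TTTTF
  .TTTT
Step 2: 9 trees catch fire, 6 burn out
  TF.FT
  F...F
  TF.F.
  TTF..
  TTTF.
  .TTTF
Step 3: 6 trees catch fire, 9 burn out
  F...F
  .....
  F....
  TF...
  TTF..
  .TTF.
Step 4: 3 trees catch fire, 6 burn out
  .....
  .....
  .....
  F....
  TF...
  .TF..
Step 5: 2 trees catch fire, 3 burn out
  .....
  .....
  .....
  .....
  F....
  .F...
Step 6: 0 trees catch fire, 2 burn out
  .....
  .....
  .....
  .....
  .....
  .....

.....
.....
.....
.....
.....
.....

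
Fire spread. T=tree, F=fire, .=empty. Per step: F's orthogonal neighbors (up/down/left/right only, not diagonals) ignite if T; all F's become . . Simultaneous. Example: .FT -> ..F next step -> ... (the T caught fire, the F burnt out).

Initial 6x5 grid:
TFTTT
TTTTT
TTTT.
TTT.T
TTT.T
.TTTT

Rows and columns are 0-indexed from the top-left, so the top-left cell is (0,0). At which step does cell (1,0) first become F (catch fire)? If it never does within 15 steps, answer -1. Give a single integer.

Step 1: cell (1,0)='T' (+3 fires, +1 burnt)
Step 2: cell (1,0)='F' (+4 fires, +3 burnt)
  -> target ignites at step 2
Step 3: cell (1,0)='.' (+5 fires, +4 burnt)
Step 4: cell (1,0)='.' (+5 fires, +5 burnt)
Step 5: cell (1,0)='.' (+3 fires, +5 burnt)
Step 6: cell (1,0)='.' (+1 fires, +3 burnt)
Step 7: cell (1,0)='.' (+1 fires, +1 burnt)
Step 8: cell (1,0)='.' (+1 fires, +1 burnt)
Step 9: cell (1,0)='.' (+1 fires, +1 burnt)
Step 10: cell (1,0)='.' (+1 fires, +1 burnt)
Step 11: cell (1,0)='.' (+0 fires, +1 burnt)
  fire out at step 11

2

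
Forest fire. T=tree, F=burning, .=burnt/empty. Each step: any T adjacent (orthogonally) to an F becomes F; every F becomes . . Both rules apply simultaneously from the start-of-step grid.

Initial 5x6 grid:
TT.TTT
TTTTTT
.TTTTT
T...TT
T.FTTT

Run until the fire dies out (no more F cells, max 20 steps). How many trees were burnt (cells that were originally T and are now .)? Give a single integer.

Answer: 21

Derivation:
Step 1: +1 fires, +1 burnt (F count now 1)
Step 2: +1 fires, +1 burnt (F count now 1)
Step 3: +2 fires, +1 burnt (F count now 2)
Step 4: +2 fires, +2 burnt (F count now 2)
Step 5: +3 fires, +2 burnt (F count now 3)
Step 6: +4 fires, +3 burnt (F count now 4)
Step 7: +4 fires, +4 burnt (F count now 4)
Step 8: +1 fires, +4 burnt (F count now 1)
Step 9: +2 fires, +1 burnt (F count now 2)
Step 10: +1 fires, +2 burnt (F count now 1)
Step 11: +0 fires, +1 burnt (F count now 0)
Fire out after step 11
Initially T: 23, now '.': 28
Total burnt (originally-T cells now '.'): 21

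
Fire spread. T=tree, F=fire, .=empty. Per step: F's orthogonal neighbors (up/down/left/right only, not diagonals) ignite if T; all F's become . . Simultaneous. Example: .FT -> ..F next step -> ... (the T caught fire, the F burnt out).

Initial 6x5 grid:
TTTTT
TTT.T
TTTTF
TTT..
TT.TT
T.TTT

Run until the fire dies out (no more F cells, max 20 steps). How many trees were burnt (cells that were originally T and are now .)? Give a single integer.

Answer: 19

Derivation:
Step 1: +2 fires, +1 burnt (F count now 2)
Step 2: +2 fires, +2 burnt (F count now 2)
Step 3: +4 fires, +2 burnt (F count now 4)
Step 4: +4 fires, +4 burnt (F count now 4)
Step 5: +4 fires, +4 burnt (F count now 4)
Step 6: +2 fires, +4 burnt (F count now 2)
Step 7: +1 fires, +2 burnt (F count now 1)
Step 8: +0 fires, +1 burnt (F count now 0)
Fire out after step 8
Initially T: 24, now '.': 25
Total burnt (originally-T cells now '.'): 19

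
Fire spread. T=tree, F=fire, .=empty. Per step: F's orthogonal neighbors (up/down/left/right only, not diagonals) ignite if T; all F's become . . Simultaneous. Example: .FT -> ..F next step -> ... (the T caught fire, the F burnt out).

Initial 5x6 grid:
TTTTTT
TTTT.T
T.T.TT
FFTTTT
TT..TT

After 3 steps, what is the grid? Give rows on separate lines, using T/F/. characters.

Step 1: 4 trees catch fire, 2 burn out
  TTTTTT
  TTTT.T
  F.T.TT
  ..FTTT
  FF..TT
Step 2: 3 trees catch fire, 4 burn out
  TTTTTT
  FTTT.T
  ..F.TT
  ...FTT
  ....TT
Step 3: 4 trees catch fire, 3 burn out
  FTTTTT
  .FFT.T
  ....TT
  ....FT
  ....TT

FTTTTT
.FFT.T
....TT
....FT
....TT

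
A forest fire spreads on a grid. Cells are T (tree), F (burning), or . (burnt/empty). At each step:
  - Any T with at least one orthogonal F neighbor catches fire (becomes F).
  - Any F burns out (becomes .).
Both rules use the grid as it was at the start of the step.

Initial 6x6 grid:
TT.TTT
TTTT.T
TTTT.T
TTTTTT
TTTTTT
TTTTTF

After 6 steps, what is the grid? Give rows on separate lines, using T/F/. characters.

Step 1: 2 trees catch fire, 1 burn out
  TT.TTT
  TTTT.T
  TTTT.T
  TTTTTT
  TTTTTF
  TTTTF.
Step 2: 3 trees catch fire, 2 burn out
  TT.TTT
  TTTT.T
  TTTT.T
  TTTTTF
  TTTTF.
  TTTF..
Step 3: 4 trees catch fire, 3 burn out
  TT.TTT
  TTTT.T
  TTTT.F
  TTTTF.
  TTTF..
  TTF...
Step 4: 4 trees catch fire, 4 burn out
  TT.TTT
  TTTT.F
  TTTT..
  TTTF..
  TTF...
  TF....
Step 5: 5 trees catch fire, 4 burn out
  TT.TTF
  TTTT..
  TTTF..
  TTF...
  TF....
  F.....
Step 6: 5 trees catch fire, 5 burn out
  TT.TF.
  TTTF..
  TTF...
  TF....
  F.....
  ......

TT.TF.
TTTF..
TTF...
TF....
F.....
......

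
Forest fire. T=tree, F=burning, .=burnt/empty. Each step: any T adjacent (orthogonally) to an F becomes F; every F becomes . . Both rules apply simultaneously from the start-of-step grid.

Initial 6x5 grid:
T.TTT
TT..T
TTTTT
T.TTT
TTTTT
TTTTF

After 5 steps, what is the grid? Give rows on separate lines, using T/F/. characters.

Step 1: 2 trees catch fire, 1 burn out
  T.TTT
  TT..T
  TTTTT
  T.TTT
  TTTTF
  TTTF.
Step 2: 3 trees catch fire, 2 burn out
  T.TTT
  TT..T
  TTTTT
  T.TTF
  TTTF.
  TTF..
Step 3: 4 trees catch fire, 3 burn out
  T.TTT
  TT..T
  TTTTF
  T.TF.
  TTF..
  TF...
Step 4: 5 trees catch fire, 4 burn out
  T.TTT
  TT..F
  TTTF.
  T.F..
  TF...
  F....
Step 5: 3 trees catch fire, 5 burn out
  T.TTF
  TT...
  TTF..
  T....
  F....
  .....

T.TTF
TT...
TTF..
T....
F....
.....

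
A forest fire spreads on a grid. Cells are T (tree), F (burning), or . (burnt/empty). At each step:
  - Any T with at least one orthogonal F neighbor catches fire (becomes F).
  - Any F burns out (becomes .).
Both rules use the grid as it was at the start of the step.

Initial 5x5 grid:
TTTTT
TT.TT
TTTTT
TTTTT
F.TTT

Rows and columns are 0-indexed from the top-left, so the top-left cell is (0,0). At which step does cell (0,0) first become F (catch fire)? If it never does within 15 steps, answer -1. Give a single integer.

Step 1: cell (0,0)='T' (+1 fires, +1 burnt)
Step 2: cell (0,0)='T' (+2 fires, +1 burnt)
Step 3: cell (0,0)='T' (+3 fires, +2 burnt)
Step 4: cell (0,0)='F' (+5 fires, +3 burnt)
  -> target ignites at step 4
Step 5: cell (0,0)='.' (+4 fires, +5 burnt)
Step 6: cell (0,0)='.' (+4 fires, +4 burnt)
Step 7: cell (0,0)='.' (+2 fires, +4 burnt)
Step 8: cell (0,0)='.' (+1 fires, +2 burnt)
Step 9: cell (0,0)='.' (+0 fires, +1 burnt)
  fire out at step 9

4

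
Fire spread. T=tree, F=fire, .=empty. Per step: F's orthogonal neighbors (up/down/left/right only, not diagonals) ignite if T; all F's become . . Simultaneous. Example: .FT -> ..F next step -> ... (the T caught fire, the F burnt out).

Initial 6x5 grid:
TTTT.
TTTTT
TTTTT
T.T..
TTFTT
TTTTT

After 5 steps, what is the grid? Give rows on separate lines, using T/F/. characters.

Step 1: 4 trees catch fire, 1 burn out
  TTTT.
  TTTTT
  TTTTT
  T.F..
  TF.FT
  TTFTT
Step 2: 5 trees catch fire, 4 burn out
  TTTT.
  TTTTT
  TTFTT
  T....
  F...F
  TF.FT
Step 3: 6 trees catch fire, 5 burn out
  TTTT.
  TTFTT
  TF.FT
  F....
  .....
  F...F
Step 4: 5 trees catch fire, 6 burn out
  TTFT.
  TF.FT
  F...F
  .....
  .....
  .....
Step 5: 4 trees catch fire, 5 burn out
  TF.F.
  F...F
  .....
  .....
  .....
  .....

TF.F.
F...F
.....
.....
.....
.....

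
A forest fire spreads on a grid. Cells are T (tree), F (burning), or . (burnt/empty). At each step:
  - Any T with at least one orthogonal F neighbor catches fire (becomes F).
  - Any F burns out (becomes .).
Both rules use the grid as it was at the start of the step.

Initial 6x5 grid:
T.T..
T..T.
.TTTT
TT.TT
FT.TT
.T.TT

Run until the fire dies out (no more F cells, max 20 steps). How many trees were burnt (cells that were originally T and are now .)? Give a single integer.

Answer: 15

Derivation:
Step 1: +2 fires, +1 burnt (F count now 2)
Step 2: +2 fires, +2 burnt (F count now 2)
Step 3: +1 fires, +2 burnt (F count now 1)
Step 4: +1 fires, +1 burnt (F count now 1)
Step 5: +1 fires, +1 burnt (F count now 1)
Step 6: +3 fires, +1 burnt (F count now 3)
Step 7: +2 fires, +3 burnt (F count now 2)
Step 8: +2 fires, +2 burnt (F count now 2)
Step 9: +1 fires, +2 burnt (F count now 1)
Step 10: +0 fires, +1 burnt (F count now 0)
Fire out after step 10
Initially T: 18, now '.': 27
Total burnt (originally-T cells now '.'): 15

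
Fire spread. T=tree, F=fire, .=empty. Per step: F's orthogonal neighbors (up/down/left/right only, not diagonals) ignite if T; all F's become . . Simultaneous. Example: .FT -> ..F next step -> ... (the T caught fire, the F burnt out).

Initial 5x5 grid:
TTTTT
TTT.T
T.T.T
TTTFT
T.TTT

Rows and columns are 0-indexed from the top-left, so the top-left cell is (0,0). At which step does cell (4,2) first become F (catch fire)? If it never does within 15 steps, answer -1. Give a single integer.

Step 1: cell (4,2)='T' (+3 fires, +1 burnt)
Step 2: cell (4,2)='F' (+5 fires, +3 burnt)
  -> target ignites at step 2
Step 3: cell (4,2)='.' (+3 fires, +5 burnt)
Step 4: cell (4,2)='.' (+5 fires, +3 burnt)
Step 5: cell (4,2)='.' (+3 fires, +5 burnt)
Step 6: cell (4,2)='.' (+1 fires, +3 burnt)
Step 7: cell (4,2)='.' (+0 fires, +1 burnt)
  fire out at step 7

2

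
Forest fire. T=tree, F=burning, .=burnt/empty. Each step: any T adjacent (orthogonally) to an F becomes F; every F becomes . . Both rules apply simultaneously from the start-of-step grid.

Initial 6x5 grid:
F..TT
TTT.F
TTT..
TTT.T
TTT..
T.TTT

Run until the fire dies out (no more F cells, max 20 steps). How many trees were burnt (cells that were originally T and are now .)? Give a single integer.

Step 1: +2 fires, +2 burnt (F count now 2)
Step 2: +3 fires, +2 burnt (F count now 3)
Step 3: +3 fires, +3 burnt (F count now 3)
Step 4: +3 fires, +3 burnt (F count now 3)
Step 5: +3 fires, +3 burnt (F count now 3)
Step 6: +1 fires, +3 burnt (F count now 1)
Step 7: +1 fires, +1 burnt (F count now 1)
Step 8: +1 fires, +1 burnt (F count now 1)
Step 9: +1 fires, +1 burnt (F count now 1)
Step 10: +0 fires, +1 burnt (F count now 0)
Fire out after step 10
Initially T: 19, now '.': 29
Total burnt (originally-T cells now '.'): 18

Answer: 18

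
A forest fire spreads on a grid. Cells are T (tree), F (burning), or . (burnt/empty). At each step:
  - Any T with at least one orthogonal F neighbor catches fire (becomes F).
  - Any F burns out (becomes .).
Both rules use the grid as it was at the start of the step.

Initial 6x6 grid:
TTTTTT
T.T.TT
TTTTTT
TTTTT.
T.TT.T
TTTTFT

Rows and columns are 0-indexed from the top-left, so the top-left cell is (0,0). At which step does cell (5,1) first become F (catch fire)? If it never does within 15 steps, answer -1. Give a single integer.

Step 1: cell (5,1)='T' (+2 fires, +1 burnt)
Step 2: cell (5,1)='T' (+3 fires, +2 burnt)
Step 3: cell (5,1)='F' (+3 fires, +3 burnt)
  -> target ignites at step 3
Step 4: cell (5,1)='.' (+4 fires, +3 burnt)
Step 5: cell (5,1)='.' (+4 fires, +4 burnt)
Step 6: cell (5,1)='.' (+5 fires, +4 burnt)
Step 7: cell (5,1)='.' (+4 fires, +5 burnt)
Step 8: cell (5,1)='.' (+4 fires, +4 burnt)
Step 9: cell (5,1)='.' (+1 fires, +4 burnt)
Step 10: cell (5,1)='.' (+0 fires, +1 burnt)
  fire out at step 10

3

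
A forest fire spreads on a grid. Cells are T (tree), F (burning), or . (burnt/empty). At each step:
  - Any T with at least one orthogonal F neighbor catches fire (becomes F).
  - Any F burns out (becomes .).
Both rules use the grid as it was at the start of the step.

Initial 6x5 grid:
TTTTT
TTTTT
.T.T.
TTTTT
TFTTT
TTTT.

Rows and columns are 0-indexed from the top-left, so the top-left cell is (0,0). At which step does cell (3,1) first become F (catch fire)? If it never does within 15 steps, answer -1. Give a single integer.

Step 1: cell (3,1)='F' (+4 fires, +1 burnt)
  -> target ignites at step 1
Step 2: cell (3,1)='.' (+6 fires, +4 burnt)
Step 3: cell (3,1)='.' (+4 fires, +6 burnt)
Step 4: cell (3,1)='.' (+5 fires, +4 burnt)
Step 5: cell (3,1)='.' (+3 fires, +5 burnt)
Step 6: cell (3,1)='.' (+2 fires, +3 burnt)
Step 7: cell (3,1)='.' (+1 fires, +2 burnt)
Step 8: cell (3,1)='.' (+0 fires, +1 burnt)
  fire out at step 8

1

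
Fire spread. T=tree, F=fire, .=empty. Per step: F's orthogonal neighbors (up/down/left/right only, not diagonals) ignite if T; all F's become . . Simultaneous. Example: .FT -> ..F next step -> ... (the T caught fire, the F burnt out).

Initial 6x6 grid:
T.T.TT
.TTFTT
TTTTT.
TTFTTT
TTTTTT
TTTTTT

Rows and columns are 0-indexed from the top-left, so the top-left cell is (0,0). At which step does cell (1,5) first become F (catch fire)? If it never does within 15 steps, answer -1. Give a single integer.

Step 1: cell (1,5)='T' (+7 fires, +2 burnt)
Step 2: cell (1,5)='F' (+11 fires, +7 burnt)
  -> target ignites at step 2
Step 3: cell (1,5)='.' (+7 fires, +11 burnt)
Step 4: cell (1,5)='.' (+3 fires, +7 burnt)
Step 5: cell (1,5)='.' (+1 fires, +3 burnt)
Step 6: cell (1,5)='.' (+0 fires, +1 burnt)
  fire out at step 6

2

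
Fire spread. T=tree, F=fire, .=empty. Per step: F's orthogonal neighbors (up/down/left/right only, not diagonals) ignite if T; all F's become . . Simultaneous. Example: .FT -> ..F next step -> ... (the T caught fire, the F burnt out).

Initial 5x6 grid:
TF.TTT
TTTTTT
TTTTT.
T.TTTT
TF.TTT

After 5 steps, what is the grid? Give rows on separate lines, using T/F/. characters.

Step 1: 3 trees catch fire, 2 burn out
  F..TTT
  TFTTTT
  TTTTT.
  T.TTTT
  F..TTT
Step 2: 4 trees catch fire, 3 burn out
  ...TTT
  F.FTTT
  TFTTT.
  F.TTTT
  ...TTT
Step 3: 3 trees catch fire, 4 burn out
  ...TTT
  ...FTT
  F.FTT.
  ..TTTT
  ...TTT
Step 4: 4 trees catch fire, 3 burn out
  ...FTT
  ....FT
  ...FT.
  ..FTTT
  ...TTT
Step 5: 4 trees catch fire, 4 burn out
  ....FT
  .....F
  ....F.
  ...FTT
  ...TTT

....FT
.....F
....F.
...FTT
...TTT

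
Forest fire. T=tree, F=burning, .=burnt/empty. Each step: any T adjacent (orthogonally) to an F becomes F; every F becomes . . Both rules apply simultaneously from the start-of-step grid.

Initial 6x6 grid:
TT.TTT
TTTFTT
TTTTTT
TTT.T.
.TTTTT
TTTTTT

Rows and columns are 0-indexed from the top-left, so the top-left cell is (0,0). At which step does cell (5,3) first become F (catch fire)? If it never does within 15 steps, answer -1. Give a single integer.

Step 1: cell (5,3)='T' (+4 fires, +1 burnt)
Step 2: cell (5,3)='T' (+5 fires, +4 burnt)
Step 3: cell (5,3)='T' (+7 fires, +5 burnt)
Step 4: cell (5,3)='T' (+5 fires, +7 burnt)
Step 5: cell (5,3)='T' (+6 fires, +5 burnt)
Step 6: cell (5,3)='F' (+3 fires, +6 burnt)
  -> target ignites at step 6
Step 7: cell (5,3)='.' (+1 fires, +3 burnt)
Step 8: cell (5,3)='.' (+0 fires, +1 burnt)
  fire out at step 8

6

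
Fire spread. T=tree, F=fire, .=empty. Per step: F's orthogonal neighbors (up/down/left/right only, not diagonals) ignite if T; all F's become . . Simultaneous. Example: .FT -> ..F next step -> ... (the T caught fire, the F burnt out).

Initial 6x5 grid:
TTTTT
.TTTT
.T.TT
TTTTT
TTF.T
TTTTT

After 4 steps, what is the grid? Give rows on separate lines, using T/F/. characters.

Step 1: 3 trees catch fire, 1 burn out
  TTTTT
  .TTTT
  .T.TT
  TTFTT
  TF..T
  TTFTT
Step 2: 5 trees catch fire, 3 burn out
  TTTTT
  .TTTT
  .T.TT
  TF.FT
  F...T
  TF.FT
Step 3: 6 trees catch fire, 5 burn out
  TTTTT
  .TTTT
  .F.FT
  F...F
  ....T
  F...F
Step 4: 4 trees catch fire, 6 burn out
  TTTTT
  .FTFT
  ....F
  .....
  ....F
  .....

TTTTT
.FTFT
....F
.....
....F
.....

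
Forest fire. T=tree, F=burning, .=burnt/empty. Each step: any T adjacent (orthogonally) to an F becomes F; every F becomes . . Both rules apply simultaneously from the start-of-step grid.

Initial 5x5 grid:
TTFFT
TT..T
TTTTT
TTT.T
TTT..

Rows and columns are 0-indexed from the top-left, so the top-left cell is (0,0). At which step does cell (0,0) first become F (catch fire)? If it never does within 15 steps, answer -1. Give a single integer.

Step 1: cell (0,0)='T' (+2 fires, +2 burnt)
Step 2: cell (0,0)='F' (+3 fires, +2 burnt)
  -> target ignites at step 2
Step 3: cell (0,0)='.' (+3 fires, +3 burnt)
Step 4: cell (0,0)='.' (+5 fires, +3 burnt)
Step 5: cell (0,0)='.' (+3 fires, +5 burnt)
Step 6: cell (0,0)='.' (+2 fires, +3 burnt)
Step 7: cell (0,0)='.' (+0 fires, +2 burnt)
  fire out at step 7

2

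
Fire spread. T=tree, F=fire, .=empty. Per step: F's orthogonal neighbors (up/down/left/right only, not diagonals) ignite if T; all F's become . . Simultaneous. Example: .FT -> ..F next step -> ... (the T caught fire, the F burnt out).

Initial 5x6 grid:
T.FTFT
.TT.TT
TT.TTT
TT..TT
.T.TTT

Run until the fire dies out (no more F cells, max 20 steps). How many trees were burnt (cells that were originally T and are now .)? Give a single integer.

Answer: 19

Derivation:
Step 1: +4 fires, +2 burnt (F count now 4)
Step 2: +3 fires, +4 burnt (F count now 3)
Step 3: +4 fires, +3 burnt (F count now 4)
Step 4: +4 fires, +4 burnt (F count now 4)
Step 5: +4 fires, +4 burnt (F count now 4)
Step 6: +0 fires, +4 burnt (F count now 0)
Fire out after step 6
Initially T: 20, now '.': 29
Total burnt (originally-T cells now '.'): 19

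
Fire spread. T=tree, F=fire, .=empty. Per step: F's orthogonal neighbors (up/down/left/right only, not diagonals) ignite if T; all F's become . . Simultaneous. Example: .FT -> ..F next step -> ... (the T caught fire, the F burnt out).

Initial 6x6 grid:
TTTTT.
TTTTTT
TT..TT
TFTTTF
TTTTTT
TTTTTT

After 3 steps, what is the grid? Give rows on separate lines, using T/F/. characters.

Step 1: 7 trees catch fire, 2 burn out
  TTTTT.
  TTTTTT
  TF..TF
  F.FTF.
  TFTTTF
  TTTTTT
Step 2: 10 trees catch fire, 7 burn out
  TTTTT.
  TFTTTF
  F...F.
  ...F..
  F.FTF.
  TFTTTF
Step 3: 8 trees catch fire, 10 burn out
  TFTTT.
  F.FTF.
  ......
  ......
  ...F..
  F.FTF.

TFTTT.
F.FTF.
......
......
...F..
F.FTF.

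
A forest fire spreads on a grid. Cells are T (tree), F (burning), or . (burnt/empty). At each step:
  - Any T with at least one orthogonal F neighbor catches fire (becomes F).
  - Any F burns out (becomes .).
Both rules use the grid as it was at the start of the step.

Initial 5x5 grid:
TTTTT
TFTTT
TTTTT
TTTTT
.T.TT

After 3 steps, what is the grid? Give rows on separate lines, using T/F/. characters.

Step 1: 4 trees catch fire, 1 burn out
  TFTTT
  F.FTT
  TFTTT
  TTTTT
  .T.TT
Step 2: 6 trees catch fire, 4 burn out
  F.FTT
  ...FT
  F.FTT
  TFTTT
  .T.TT
Step 3: 6 trees catch fire, 6 burn out
  ...FT
  ....F
  ...FT
  F.FTT
  .F.TT

...FT
....F
...FT
F.FTT
.F.TT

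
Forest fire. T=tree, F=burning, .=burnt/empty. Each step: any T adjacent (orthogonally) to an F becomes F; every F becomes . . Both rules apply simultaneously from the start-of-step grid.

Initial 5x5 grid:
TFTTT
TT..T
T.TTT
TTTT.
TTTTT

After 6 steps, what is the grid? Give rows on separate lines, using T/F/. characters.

Step 1: 3 trees catch fire, 1 burn out
  F.FTT
  TF..T
  T.TTT
  TTTT.
  TTTTT
Step 2: 2 trees catch fire, 3 burn out
  ...FT
  F...T
  T.TTT
  TTTT.
  TTTTT
Step 3: 2 trees catch fire, 2 burn out
  ....F
  ....T
  F.TTT
  TTTT.
  TTTTT
Step 4: 2 trees catch fire, 2 burn out
  .....
  ....F
  ..TTT
  FTTT.
  TTTTT
Step 5: 3 trees catch fire, 2 burn out
  .....
  .....
  ..TTF
  .FTT.
  FTTTT
Step 6: 3 trees catch fire, 3 burn out
  .....
  .....
  ..TF.
  ..FT.
  .FTTT

.....
.....
..TF.
..FT.
.FTTT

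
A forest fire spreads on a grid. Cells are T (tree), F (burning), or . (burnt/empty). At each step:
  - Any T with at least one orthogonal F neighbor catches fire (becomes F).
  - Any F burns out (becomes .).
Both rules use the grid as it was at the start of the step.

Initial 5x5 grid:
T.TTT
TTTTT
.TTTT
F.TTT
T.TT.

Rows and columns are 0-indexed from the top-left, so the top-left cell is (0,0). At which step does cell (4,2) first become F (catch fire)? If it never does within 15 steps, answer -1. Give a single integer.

Step 1: cell (4,2)='T' (+1 fires, +1 burnt)
Step 2: cell (4,2)='T' (+0 fires, +1 burnt)
  fire out at step 2
Target never catches fire within 15 steps

-1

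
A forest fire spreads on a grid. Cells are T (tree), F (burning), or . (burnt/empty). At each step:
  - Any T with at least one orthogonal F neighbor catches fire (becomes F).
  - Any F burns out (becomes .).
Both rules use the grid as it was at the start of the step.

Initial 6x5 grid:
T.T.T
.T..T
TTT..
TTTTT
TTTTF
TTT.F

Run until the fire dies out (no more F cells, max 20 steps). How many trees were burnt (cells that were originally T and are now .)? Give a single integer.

Step 1: +2 fires, +2 burnt (F count now 2)
Step 2: +2 fires, +2 burnt (F count now 2)
Step 3: +3 fires, +2 burnt (F count now 3)
Step 4: +4 fires, +3 burnt (F count now 4)
Step 5: +3 fires, +4 burnt (F count now 3)
Step 6: +2 fires, +3 burnt (F count now 2)
Step 7: +0 fires, +2 burnt (F count now 0)
Fire out after step 7
Initially T: 20, now '.': 26
Total burnt (originally-T cells now '.'): 16

Answer: 16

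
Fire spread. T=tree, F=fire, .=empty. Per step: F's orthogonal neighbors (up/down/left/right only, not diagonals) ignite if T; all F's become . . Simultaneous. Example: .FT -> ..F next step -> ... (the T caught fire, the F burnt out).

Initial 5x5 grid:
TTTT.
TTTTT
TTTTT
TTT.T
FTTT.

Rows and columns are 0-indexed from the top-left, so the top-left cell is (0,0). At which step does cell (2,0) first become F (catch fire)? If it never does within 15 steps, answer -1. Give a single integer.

Step 1: cell (2,0)='T' (+2 fires, +1 burnt)
Step 2: cell (2,0)='F' (+3 fires, +2 burnt)
  -> target ignites at step 2
Step 3: cell (2,0)='.' (+4 fires, +3 burnt)
Step 4: cell (2,0)='.' (+3 fires, +4 burnt)
Step 5: cell (2,0)='.' (+3 fires, +3 burnt)
Step 6: cell (2,0)='.' (+3 fires, +3 burnt)
Step 7: cell (2,0)='.' (+3 fires, +3 burnt)
Step 8: cell (2,0)='.' (+0 fires, +3 burnt)
  fire out at step 8

2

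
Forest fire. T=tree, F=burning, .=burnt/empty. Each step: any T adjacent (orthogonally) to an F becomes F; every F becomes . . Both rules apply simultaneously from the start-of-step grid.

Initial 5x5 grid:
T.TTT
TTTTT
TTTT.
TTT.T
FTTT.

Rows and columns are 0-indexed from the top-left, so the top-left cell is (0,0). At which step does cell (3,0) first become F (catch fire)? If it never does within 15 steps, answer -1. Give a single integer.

Step 1: cell (3,0)='F' (+2 fires, +1 burnt)
  -> target ignites at step 1
Step 2: cell (3,0)='.' (+3 fires, +2 burnt)
Step 3: cell (3,0)='.' (+4 fires, +3 burnt)
Step 4: cell (3,0)='.' (+3 fires, +4 burnt)
Step 5: cell (3,0)='.' (+2 fires, +3 burnt)
Step 6: cell (3,0)='.' (+2 fires, +2 burnt)
Step 7: cell (3,0)='.' (+2 fires, +2 burnt)
Step 8: cell (3,0)='.' (+1 fires, +2 burnt)
Step 9: cell (3,0)='.' (+0 fires, +1 burnt)
  fire out at step 9

1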